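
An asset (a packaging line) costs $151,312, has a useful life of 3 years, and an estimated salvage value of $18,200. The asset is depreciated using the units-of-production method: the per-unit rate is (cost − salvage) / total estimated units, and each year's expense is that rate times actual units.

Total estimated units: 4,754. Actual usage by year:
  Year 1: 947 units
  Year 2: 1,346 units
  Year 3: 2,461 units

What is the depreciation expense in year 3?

Depreciable base = $151,312 − $18,200 = $133,112.
Rate = $133,112 / 4,754 units = $28 per unit.
Year 1: 947 × $28 = $26,516. Book value $124,796.
Year 2: 1,346 × $28 = $37,688. Book value $87,108.
Year 3: 2,461 × $28 = $68,908. Book value $18,200.

$68,908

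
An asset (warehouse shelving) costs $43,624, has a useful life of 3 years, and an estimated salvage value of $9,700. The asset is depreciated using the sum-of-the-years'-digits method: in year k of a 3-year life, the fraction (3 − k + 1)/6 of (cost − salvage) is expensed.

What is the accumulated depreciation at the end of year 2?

$28,270

Depreciable base = $43,624 − $9,700 = $33,924.
Sum of the years' digits = 3+2+1 = 6.
Year 1: $33,924 × 3/6 = $16,962. Book value $26,662.
Year 2: $33,924 × 2/6 = $11,308. Book value $15,354.
Accumulated through year 2 = $43,624 − $15,354 = $28,270.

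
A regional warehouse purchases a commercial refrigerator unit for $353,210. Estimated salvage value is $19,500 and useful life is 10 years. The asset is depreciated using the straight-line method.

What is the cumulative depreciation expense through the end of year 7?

Depreciable base = $353,210 − $19,500 = $333,710.
Annual expense = $333,710 / 10 = $33,371.
End of year 1: book value $319,839.
End of year 2: book value $286,468.
End of year 3: book value $253,097.
End of year 4: book value $219,726.
End of year 5: book value $186,355.
End of year 6: book value $152,984.
End of year 7: book value $119,613.
Accumulated through year 7 = $353,210 − $119,613 = $233,597.

$233,597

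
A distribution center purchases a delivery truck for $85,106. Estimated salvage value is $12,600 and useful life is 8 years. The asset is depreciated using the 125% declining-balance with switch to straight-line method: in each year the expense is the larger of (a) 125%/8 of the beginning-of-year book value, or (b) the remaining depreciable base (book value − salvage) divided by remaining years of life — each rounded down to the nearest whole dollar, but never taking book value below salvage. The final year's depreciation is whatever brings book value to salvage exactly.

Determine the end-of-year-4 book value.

$43,135

Depreciable base = $85,106 − $12,600 = $72,506.
Year 1: DB = ⌊$85,106 × 125%/8⌋ = $13,297; SL = ⌊$72,506/8⌋ = $9,063 → take DB $13,297. Book value $71,809.
Year 2: DB = ⌊$71,809 × 125%/8⌋ = $11,220; SL = ⌊$59,209/7⌋ = $8,458 → take DB $11,220. Book value $60,589.
Year 3: DB = ⌊$60,589 × 125%/8⌋ = $9,467; SL = ⌊$47,989/6⌋ = $7,998 → take DB $9,467. Book value $51,122.
Year 4: DB = ⌊$51,122 × 125%/8⌋ = $7,987; SL = ⌊$38,522/5⌋ = $7,704 → take DB $7,987. Book value $43,135.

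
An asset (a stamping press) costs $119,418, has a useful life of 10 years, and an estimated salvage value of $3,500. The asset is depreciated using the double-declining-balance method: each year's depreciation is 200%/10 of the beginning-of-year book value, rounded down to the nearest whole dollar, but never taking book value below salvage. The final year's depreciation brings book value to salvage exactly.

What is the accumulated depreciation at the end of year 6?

Depreciable base = $119,418 − $3,500 = $115,918.
Year 1: ⌊$119,418 × 200%/10⌋ = $23,883. Book value $95,535.
Year 2: ⌊$95,535 × 200%/10⌋ = $19,107. Book value $76,428.
Year 3: ⌊$76,428 × 200%/10⌋ = $15,285. Book value $61,143.
Year 4: ⌊$61,143 × 200%/10⌋ = $12,228. Book value $48,915.
Year 5: ⌊$48,915 × 200%/10⌋ = $9,783. Book value $39,132.
Year 6: ⌊$39,132 × 200%/10⌋ = $7,826. Book value $31,306.
Accumulated through year 6 = $119,418 − $31,306 = $88,112.

$88,112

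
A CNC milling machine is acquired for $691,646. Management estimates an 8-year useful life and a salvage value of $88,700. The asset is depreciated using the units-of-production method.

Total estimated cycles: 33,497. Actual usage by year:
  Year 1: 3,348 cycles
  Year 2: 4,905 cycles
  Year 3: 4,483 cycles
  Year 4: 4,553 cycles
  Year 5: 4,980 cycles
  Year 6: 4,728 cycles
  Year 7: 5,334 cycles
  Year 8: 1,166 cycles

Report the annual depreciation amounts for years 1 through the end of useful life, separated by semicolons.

$60,264; $88,290; $80,694; $81,954; $89,640; $85,104; $96,012; $20,988

Depreciable base = $691,646 − $88,700 = $602,946.
Rate = $602,946 / 33,497 cycles = $18 per cycle.
Year 1: 3,348 × $18 = $60,264. Book value $631,382.
Year 2: 4,905 × $18 = $88,290. Book value $543,092.
Year 3: 4,483 × $18 = $80,694. Book value $462,398.
Year 4: 4,553 × $18 = $81,954. Book value $380,444.
Year 5: 4,980 × $18 = $89,640. Book value $290,804.
Year 6: 4,728 × $18 = $85,104. Book value $205,700.
Year 7: 5,334 × $18 = $96,012. Book value $109,688.
Year 8: 1,166 × $18 = $20,988. Book value $88,700.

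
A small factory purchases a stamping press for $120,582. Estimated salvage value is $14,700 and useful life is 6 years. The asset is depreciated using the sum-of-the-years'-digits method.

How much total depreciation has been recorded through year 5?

$100,840

Depreciable base = $120,582 − $14,700 = $105,882.
Sum of the years' digits = 6+5+4+3+2+1 = 21.
Year 1: $105,882 × 6/21 = $30,252. Book value $90,330.
Year 2: $105,882 × 5/21 = $25,210. Book value $65,120.
Year 3: $105,882 × 4/21 = $20,168. Book value $44,952.
Year 4: $105,882 × 3/21 = $15,126. Book value $29,826.
Year 5: $105,882 × 2/21 = $10,084. Book value $19,742.
Accumulated through year 5 = $120,582 − $19,742 = $100,840.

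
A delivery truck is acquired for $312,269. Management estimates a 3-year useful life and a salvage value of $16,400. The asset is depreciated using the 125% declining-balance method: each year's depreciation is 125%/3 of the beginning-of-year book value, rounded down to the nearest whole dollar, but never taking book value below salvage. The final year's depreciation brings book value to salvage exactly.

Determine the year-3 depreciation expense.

$89,859

Depreciable base = $312,269 − $16,400 = $295,869.
Year 1: ⌊$312,269 × 125%/3⌋ = $130,112. Book value $182,157.
Year 2: ⌊$182,157 × 125%/3⌋ = $75,898. Book value $106,259.
Year 3 (final): $106,259 − $16,400 = $89,859. Book value $16,400.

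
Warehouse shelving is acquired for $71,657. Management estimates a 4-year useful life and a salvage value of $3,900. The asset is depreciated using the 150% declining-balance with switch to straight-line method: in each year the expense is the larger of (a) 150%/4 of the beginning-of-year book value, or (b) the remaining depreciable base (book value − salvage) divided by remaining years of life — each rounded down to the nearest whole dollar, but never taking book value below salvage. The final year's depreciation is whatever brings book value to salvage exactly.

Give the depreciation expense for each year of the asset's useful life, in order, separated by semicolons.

$26,871; $16,794; $12,046; $12,046

Depreciable base = $71,657 − $3,900 = $67,757.
Year 1: DB = ⌊$71,657 × 150%/4⌋ = $26,871; SL = ⌊$67,757/4⌋ = $16,939 → take DB $26,871. Book value $44,786.
Year 2: DB = ⌊$44,786 × 150%/4⌋ = $16,794; SL = ⌊$40,886/3⌋ = $13,628 → take DB $16,794. Book value $27,992.
Year 3: DB = ⌊$27,992 × 150%/4⌋ = $10,497; SL = ⌊$24,092/2⌋ = $12,046 → take SL $12,046. Book value $15,946.
Year 4 (final): $15,946 − $3,900 = $12,046. Book value $3,900.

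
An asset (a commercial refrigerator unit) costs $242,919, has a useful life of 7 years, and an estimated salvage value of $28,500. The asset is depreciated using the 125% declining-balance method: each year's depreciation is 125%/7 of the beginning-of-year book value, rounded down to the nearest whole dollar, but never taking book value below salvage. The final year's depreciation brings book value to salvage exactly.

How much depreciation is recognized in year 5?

$19,749

Depreciable base = $242,919 − $28,500 = $214,419.
Year 1: ⌊$242,919 × 125%/7⌋ = $43,378. Book value $199,541.
Year 2: ⌊$199,541 × 125%/7⌋ = $35,632. Book value $163,909.
Year 3: ⌊$163,909 × 125%/7⌋ = $29,269. Book value $134,640.
Year 4: ⌊$134,640 × 125%/7⌋ = $24,042. Book value $110,598.
Year 5: ⌊$110,598 × 125%/7⌋ = $19,749. Book value $90,849.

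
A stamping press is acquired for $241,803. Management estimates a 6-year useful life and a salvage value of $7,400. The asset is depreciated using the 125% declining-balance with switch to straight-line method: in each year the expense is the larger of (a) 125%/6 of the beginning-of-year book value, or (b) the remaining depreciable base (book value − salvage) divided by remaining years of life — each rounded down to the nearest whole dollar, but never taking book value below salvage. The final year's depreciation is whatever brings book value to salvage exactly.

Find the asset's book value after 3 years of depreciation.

Depreciable base = $241,803 − $7,400 = $234,403.
Year 1: DB = ⌊$241,803 × 125%/6⌋ = $50,375; SL = ⌊$234,403/6⌋ = $39,067 → take DB $50,375. Book value $191,428.
Year 2: DB = ⌊$191,428 × 125%/6⌋ = $39,880; SL = ⌊$184,028/5⌋ = $36,805 → take DB $39,880. Book value $151,548.
Year 3: DB = ⌊$151,548 × 125%/6⌋ = $31,572; SL = ⌊$144,148/4⌋ = $36,037 → take SL $36,037. Book value $115,511.

$115,511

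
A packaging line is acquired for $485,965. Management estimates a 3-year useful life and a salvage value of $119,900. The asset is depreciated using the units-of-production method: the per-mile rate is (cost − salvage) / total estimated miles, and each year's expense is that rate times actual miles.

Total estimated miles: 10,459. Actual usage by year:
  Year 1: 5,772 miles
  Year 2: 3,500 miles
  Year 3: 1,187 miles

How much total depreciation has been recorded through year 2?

$324,520

Depreciable base = $485,965 − $119,900 = $366,065.
Rate = $366,065 / 10,459 miles = $35 per mile.
Year 1: 5,772 × $35 = $202,020. Book value $283,945.
Year 2: 3,500 × $35 = $122,500. Book value $161,445.
Accumulated through year 2 = $485,965 − $161,445 = $324,520.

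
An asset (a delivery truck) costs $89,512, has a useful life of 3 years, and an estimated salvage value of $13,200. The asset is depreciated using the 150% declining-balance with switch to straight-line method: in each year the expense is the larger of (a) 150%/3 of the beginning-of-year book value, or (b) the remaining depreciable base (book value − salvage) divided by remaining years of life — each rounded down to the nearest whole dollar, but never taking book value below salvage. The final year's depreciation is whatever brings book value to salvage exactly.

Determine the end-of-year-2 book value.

Depreciable base = $89,512 − $13,200 = $76,312.
Year 1: DB = ⌊$89,512 × 150%/3⌋ = $44,756; SL = ⌊$76,312/3⌋ = $25,437 → take DB $44,756. Book value $44,756.
Year 2: DB = ⌊$44,756 × 150%/3⌋ = $22,378; SL = ⌊$31,556/2⌋ = $15,778 → take DB $22,378. Book value $22,378.

$22,378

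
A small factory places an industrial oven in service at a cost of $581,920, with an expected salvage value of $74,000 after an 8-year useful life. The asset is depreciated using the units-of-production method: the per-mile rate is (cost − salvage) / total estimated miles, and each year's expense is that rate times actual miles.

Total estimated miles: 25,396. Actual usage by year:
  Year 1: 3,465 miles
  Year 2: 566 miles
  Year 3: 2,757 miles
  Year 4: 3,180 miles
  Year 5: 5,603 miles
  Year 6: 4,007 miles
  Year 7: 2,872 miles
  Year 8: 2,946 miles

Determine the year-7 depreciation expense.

$57,440

Depreciable base = $581,920 − $74,000 = $507,920.
Rate = $507,920 / 25,396 miles = $20 per mile.
Year 1: 3,465 × $20 = $69,300. Book value $512,620.
Year 2: 566 × $20 = $11,320. Book value $501,300.
Year 3: 2,757 × $20 = $55,140. Book value $446,160.
Year 4: 3,180 × $20 = $63,600. Book value $382,560.
Year 5: 5,603 × $20 = $112,060. Book value $270,500.
Year 6: 4,007 × $20 = $80,140. Book value $190,360.
Year 7: 2,872 × $20 = $57,440. Book value $132,920.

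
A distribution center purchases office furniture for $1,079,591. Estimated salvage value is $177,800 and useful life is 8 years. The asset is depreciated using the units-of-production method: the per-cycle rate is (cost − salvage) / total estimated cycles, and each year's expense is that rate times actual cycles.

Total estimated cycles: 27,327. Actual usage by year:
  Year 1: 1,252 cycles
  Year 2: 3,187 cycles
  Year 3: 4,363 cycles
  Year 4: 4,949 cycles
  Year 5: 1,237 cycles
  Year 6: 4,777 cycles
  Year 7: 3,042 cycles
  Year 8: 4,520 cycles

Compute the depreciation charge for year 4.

Depreciable base = $1,079,591 − $177,800 = $901,791.
Rate = $901,791 / 27,327 cycles = $33 per cycle.
Year 1: 1,252 × $33 = $41,316. Book value $1,038,275.
Year 2: 3,187 × $33 = $105,171. Book value $933,104.
Year 3: 4,363 × $33 = $143,979. Book value $789,125.
Year 4: 4,949 × $33 = $163,317. Book value $625,808.

$163,317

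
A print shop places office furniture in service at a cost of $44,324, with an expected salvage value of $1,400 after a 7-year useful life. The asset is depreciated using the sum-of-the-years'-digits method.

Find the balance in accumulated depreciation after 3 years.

Depreciable base = $44,324 − $1,400 = $42,924.
Sum of the years' digits = 7+6+5+4+3+2+1 = 28.
Year 1: $42,924 × 7/28 = $10,731. Book value $33,593.
Year 2: $42,924 × 6/28 = $9,198. Book value $24,395.
Year 3: $42,924 × 5/28 = $7,665. Book value $16,730.
Accumulated through year 3 = $44,324 − $16,730 = $27,594.

$27,594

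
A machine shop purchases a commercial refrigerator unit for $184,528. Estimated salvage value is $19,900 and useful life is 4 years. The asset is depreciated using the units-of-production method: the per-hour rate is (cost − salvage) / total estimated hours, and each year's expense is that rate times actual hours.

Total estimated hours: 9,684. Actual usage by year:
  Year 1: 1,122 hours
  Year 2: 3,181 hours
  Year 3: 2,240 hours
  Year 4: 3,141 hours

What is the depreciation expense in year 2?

Depreciable base = $184,528 − $19,900 = $164,628.
Rate = $164,628 / 9,684 hours = $17 per hour.
Year 1: 1,122 × $17 = $19,074. Book value $165,454.
Year 2: 3,181 × $17 = $54,077. Book value $111,377.

$54,077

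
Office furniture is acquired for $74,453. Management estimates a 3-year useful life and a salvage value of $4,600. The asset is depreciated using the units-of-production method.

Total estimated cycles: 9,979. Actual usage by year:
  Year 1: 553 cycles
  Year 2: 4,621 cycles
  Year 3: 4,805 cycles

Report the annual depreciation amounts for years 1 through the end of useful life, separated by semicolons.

$3,871; $32,347; $33,635

Depreciable base = $74,453 − $4,600 = $69,853.
Rate = $69,853 / 9,979 cycles = $7 per cycle.
Year 1: 553 × $7 = $3,871. Book value $70,582.
Year 2: 4,621 × $7 = $32,347. Book value $38,235.
Year 3: 4,805 × $7 = $33,635. Book value $4,600.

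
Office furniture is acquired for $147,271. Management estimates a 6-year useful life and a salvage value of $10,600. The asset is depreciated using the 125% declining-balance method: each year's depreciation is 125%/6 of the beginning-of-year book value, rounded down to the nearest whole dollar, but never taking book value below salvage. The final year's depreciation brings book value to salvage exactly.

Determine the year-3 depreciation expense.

$19,229

Depreciable base = $147,271 − $10,600 = $136,671.
Year 1: ⌊$147,271 × 125%/6⌋ = $30,681. Book value $116,590.
Year 2: ⌊$116,590 × 125%/6⌋ = $24,289. Book value $92,301.
Year 3: ⌊$92,301 × 125%/6⌋ = $19,229. Book value $73,072.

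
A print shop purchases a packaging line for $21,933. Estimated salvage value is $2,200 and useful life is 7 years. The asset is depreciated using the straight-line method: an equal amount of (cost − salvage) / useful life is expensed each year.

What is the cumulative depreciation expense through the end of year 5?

$14,095

Depreciable base = $21,933 − $2,200 = $19,733.
Annual expense = $19,733 / 7 = $2,819.
End of year 1: book value $19,114.
End of year 2: book value $16,295.
End of year 3: book value $13,476.
End of year 4: book value $10,657.
End of year 5: book value $7,838.
Accumulated through year 5 = $21,933 − $7,838 = $14,095.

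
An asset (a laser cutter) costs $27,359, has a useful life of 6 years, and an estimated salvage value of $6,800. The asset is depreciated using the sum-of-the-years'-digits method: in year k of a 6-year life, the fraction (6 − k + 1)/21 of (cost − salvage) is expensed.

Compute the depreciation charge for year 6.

$979

Depreciable base = $27,359 − $6,800 = $20,559.
Sum of the years' digits = 6+5+4+3+2+1 = 21.
Year 1: $20,559 × 6/21 = $5,874. Book value $21,485.
Year 2: $20,559 × 5/21 = $4,895. Book value $16,590.
Year 3: $20,559 × 4/21 = $3,916. Book value $12,674.
Year 4: $20,559 × 3/21 = $2,937. Book value $9,737.
Year 5: $20,559 × 2/21 = $1,958. Book value $7,779.
Year 6: $20,559 × 1/21 = $979. Book value $6,800.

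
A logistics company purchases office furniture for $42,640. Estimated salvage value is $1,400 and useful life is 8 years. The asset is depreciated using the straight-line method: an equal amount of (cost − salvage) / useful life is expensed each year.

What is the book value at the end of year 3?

Depreciable base = $42,640 − $1,400 = $41,240.
Annual expense = $41,240 / 8 = $5,155.
End of year 1: book value $37,485.
End of year 2: book value $32,330.
End of year 3: book value $27,175.

$27,175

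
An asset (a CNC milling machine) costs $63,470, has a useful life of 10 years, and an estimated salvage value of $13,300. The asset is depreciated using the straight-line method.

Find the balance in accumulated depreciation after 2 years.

$10,034

Depreciable base = $63,470 − $13,300 = $50,170.
Annual expense = $50,170 / 10 = $5,017.
End of year 1: book value $58,453.
End of year 2: book value $53,436.
Accumulated through year 2 = $63,470 − $53,436 = $10,034.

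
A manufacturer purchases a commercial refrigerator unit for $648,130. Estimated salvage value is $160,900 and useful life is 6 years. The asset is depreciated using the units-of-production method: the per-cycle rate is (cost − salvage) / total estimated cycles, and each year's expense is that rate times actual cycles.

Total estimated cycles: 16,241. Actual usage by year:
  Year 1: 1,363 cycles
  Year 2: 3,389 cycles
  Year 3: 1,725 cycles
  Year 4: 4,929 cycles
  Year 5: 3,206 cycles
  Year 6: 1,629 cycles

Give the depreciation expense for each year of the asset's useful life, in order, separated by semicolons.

Depreciable base = $648,130 − $160,900 = $487,230.
Rate = $487,230 / 16,241 cycles = $30 per cycle.
Year 1: 1,363 × $30 = $40,890. Book value $607,240.
Year 2: 3,389 × $30 = $101,670. Book value $505,570.
Year 3: 1,725 × $30 = $51,750. Book value $453,820.
Year 4: 4,929 × $30 = $147,870. Book value $305,950.
Year 5: 3,206 × $30 = $96,180. Book value $209,770.
Year 6: 1,629 × $30 = $48,870. Book value $160,900.

$40,890; $101,670; $51,750; $147,870; $96,180; $48,870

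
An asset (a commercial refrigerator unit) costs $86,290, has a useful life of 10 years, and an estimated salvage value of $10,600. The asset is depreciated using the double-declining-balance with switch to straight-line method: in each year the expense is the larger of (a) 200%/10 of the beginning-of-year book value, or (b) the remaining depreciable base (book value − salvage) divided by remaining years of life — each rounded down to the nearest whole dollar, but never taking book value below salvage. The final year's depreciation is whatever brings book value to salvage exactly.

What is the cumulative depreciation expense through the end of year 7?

$68,193

Depreciable base = $86,290 − $10,600 = $75,690.
Year 1: DB = ⌊$86,290 × 200%/10⌋ = $17,258; SL = ⌊$75,690/10⌋ = $7,569 → take DB $17,258. Book value $69,032.
Year 2: DB = ⌊$69,032 × 200%/10⌋ = $13,806; SL = ⌊$58,432/9⌋ = $6,492 → take DB $13,806. Book value $55,226.
Year 3: DB = ⌊$55,226 × 200%/10⌋ = $11,045; SL = ⌊$44,626/8⌋ = $5,578 → take DB $11,045. Book value $44,181.
Year 4: DB = ⌊$44,181 × 200%/10⌋ = $8,836; SL = ⌊$33,581/7⌋ = $4,797 → take DB $8,836. Book value $35,345.
Year 5: DB = ⌊$35,345 × 200%/10⌋ = $7,069; SL = ⌊$24,745/6⌋ = $4,124 → take DB $7,069. Book value $28,276.
Year 6: DB = ⌊$28,276 × 200%/10⌋ = $5,655; SL = ⌊$17,676/5⌋ = $3,535 → take DB $5,655. Book value $22,621.
Year 7: DB = ⌊$22,621 × 200%/10⌋ = $4,524; SL = ⌊$12,021/4⌋ = $3,005 → take DB $4,524. Book value $18,097.
Accumulated through year 7 = $86,290 − $18,097 = $68,193.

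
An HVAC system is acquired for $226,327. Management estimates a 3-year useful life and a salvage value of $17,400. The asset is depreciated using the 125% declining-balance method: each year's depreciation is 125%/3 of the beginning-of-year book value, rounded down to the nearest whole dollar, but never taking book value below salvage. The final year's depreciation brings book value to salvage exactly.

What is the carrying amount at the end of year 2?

Depreciable base = $226,327 − $17,400 = $208,927.
Year 1: ⌊$226,327 × 125%/3⌋ = $94,302. Book value $132,025.
Year 2: ⌊$132,025 × 125%/3⌋ = $55,010. Book value $77,015.

$77,015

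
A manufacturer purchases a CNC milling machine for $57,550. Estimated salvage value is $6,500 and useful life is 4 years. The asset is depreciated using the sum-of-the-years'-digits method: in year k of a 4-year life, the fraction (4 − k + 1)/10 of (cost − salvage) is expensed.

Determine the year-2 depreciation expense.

$15,315

Depreciable base = $57,550 − $6,500 = $51,050.
Sum of the years' digits = 4+3+2+1 = 10.
Year 1: $51,050 × 4/10 = $20,420. Book value $37,130.
Year 2: $51,050 × 3/10 = $15,315. Book value $21,815.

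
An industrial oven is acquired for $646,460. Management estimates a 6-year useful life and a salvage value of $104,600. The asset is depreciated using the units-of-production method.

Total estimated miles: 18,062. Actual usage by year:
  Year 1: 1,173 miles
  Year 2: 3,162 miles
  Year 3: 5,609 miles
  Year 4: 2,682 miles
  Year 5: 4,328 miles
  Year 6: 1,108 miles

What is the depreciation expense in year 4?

Depreciable base = $646,460 − $104,600 = $541,860.
Rate = $541,860 / 18,062 miles = $30 per mile.
Year 1: 1,173 × $30 = $35,190. Book value $611,270.
Year 2: 3,162 × $30 = $94,860. Book value $516,410.
Year 3: 5,609 × $30 = $168,270. Book value $348,140.
Year 4: 2,682 × $30 = $80,460. Book value $267,680.

$80,460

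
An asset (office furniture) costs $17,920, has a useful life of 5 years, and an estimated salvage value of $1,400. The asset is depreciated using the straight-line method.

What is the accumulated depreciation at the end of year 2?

Depreciable base = $17,920 − $1,400 = $16,520.
Annual expense = $16,520 / 5 = $3,304.
End of year 1: book value $14,616.
End of year 2: book value $11,312.
Accumulated through year 2 = $17,920 − $11,312 = $6,608.

$6,608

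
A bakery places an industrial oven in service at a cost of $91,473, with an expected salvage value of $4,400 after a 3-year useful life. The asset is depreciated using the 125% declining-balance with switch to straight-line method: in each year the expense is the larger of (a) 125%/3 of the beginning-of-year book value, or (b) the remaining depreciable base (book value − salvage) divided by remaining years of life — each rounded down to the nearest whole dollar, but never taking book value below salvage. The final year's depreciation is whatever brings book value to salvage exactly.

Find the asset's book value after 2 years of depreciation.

Depreciable base = $91,473 − $4,400 = $87,073.
Year 1: DB = ⌊$91,473 × 125%/3⌋ = $38,113; SL = ⌊$87,073/3⌋ = $29,024 → take DB $38,113. Book value $53,360.
Year 2: DB = ⌊$53,360 × 125%/3⌋ = $22,233; SL = ⌊$48,960/2⌋ = $24,480 → take SL $24,480. Book value $28,880.

$28,880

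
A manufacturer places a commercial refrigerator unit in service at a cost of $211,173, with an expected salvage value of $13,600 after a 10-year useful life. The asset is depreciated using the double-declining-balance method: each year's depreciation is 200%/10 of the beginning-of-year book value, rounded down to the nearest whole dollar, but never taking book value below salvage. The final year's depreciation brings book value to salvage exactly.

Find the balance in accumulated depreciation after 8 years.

Depreciable base = $211,173 − $13,600 = $197,573.
Year 1: ⌊$211,173 × 200%/10⌋ = $42,234. Book value $168,939.
Year 2: ⌊$168,939 × 200%/10⌋ = $33,787. Book value $135,152.
Year 3: ⌊$135,152 × 200%/10⌋ = $27,030. Book value $108,122.
Year 4: ⌊$108,122 × 200%/10⌋ = $21,624. Book value $86,498.
Year 5: ⌊$86,498 × 200%/10⌋ = $17,299. Book value $69,199.
Year 6: ⌊$69,199 × 200%/10⌋ = $13,839. Book value $55,360.
Year 7: ⌊$55,360 × 200%/10⌋ = $11,072. Book value $44,288.
Year 8: ⌊$44,288 × 200%/10⌋ = $8,857. Book value $35,431.
Accumulated through year 8 = $211,173 − $35,431 = $175,742.

$175,742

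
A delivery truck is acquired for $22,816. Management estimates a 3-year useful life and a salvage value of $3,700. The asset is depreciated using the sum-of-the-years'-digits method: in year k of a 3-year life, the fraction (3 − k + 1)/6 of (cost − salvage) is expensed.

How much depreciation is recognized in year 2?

Depreciable base = $22,816 − $3,700 = $19,116.
Sum of the years' digits = 3+2+1 = 6.
Year 1: $19,116 × 3/6 = $9,558. Book value $13,258.
Year 2: $19,116 × 2/6 = $6,372. Book value $6,886.

$6,372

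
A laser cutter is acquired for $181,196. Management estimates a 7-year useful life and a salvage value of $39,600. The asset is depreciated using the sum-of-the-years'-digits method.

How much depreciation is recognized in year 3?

Depreciable base = $181,196 − $39,600 = $141,596.
Sum of the years' digits = 7+6+5+4+3+2+1 = 28.
Year 1: $141,596 × 7/28 = $35,399. Book value $145,797.
Year 2: $141,596 × 6/28 = $30,342. Book value $115,455.
Year 3: $141,596 × 5/28 = $25,285. Book value $90,170.

$25,285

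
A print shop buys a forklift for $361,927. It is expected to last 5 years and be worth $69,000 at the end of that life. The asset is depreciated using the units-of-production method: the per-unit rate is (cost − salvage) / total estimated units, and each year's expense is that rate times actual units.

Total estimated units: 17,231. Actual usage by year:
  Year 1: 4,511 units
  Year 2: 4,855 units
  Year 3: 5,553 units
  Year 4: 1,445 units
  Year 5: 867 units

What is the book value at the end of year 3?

$108,304

Depreciable base = $361,927 − $69,000 = $292,927.
Rate = $292,927 / 17,231 units = $17 per unit.
Year 1: 4,511 × $17 = $76,687. Book value $285,240.
Year 2: 4,855 × $17 = $82,535. Book value $202,705.
Year 3: 5,553 × $17 = $94,401. Book value $108,304.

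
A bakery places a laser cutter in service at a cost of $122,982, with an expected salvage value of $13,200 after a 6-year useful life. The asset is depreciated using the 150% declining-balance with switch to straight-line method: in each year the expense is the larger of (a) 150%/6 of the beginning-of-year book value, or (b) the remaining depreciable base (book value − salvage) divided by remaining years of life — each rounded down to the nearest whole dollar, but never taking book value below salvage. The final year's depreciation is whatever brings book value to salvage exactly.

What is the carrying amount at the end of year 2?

Depreciable base = $122,982 − $13,200 = $109,782.
Year 1: DB = ⌊$122,982 × 150%/6⌋ = $30,745; SL = ⌊$109,782/6⌋ = $18,297 → take DB $30,745. Book value $92,237.
Year 2: DB = ⌊$92,237 × 150%/6⌋ = $23,059; SL = ⌊$79,037/5⌋ = $15,807 → take DB $23,059. Book value $69,178.

$69,178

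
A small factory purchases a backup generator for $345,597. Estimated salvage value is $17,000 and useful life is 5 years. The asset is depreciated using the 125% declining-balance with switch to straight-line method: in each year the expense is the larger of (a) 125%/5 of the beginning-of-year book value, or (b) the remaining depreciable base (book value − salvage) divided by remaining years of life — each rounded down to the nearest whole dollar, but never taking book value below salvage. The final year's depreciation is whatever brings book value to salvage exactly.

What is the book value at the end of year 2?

Depreciable base = $345,597 − $17,000 = $328,597.
Year 1: DB = ⌊$345,597 × 125%/5⌋ = $86,399; SL = ⌊$328,597/5⌋ = $65,719 → take DB $86,399. Book value $259,198.
Year 2: DB = ⌊$259,198 × 125%/5⌋ = $64,799; SL = ⌊$242,198/4⌋ = $60,549 → take DB $64,799. Book value $194,399.

$194,399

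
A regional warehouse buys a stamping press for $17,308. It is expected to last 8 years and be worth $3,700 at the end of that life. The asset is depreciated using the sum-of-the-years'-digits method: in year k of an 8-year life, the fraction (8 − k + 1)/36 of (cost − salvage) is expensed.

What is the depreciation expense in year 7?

Depreciable base = $17,308 − $3,700 = $13,608.
Sum of the years' digits = 8+7+6+5+4+3+2+1 = 36.
Year 1: $13,608 × 8/36 = $3,024. Book value $14,284.
Year 2: $13,608 × 7/36 = $2,646. Book value $11,638.
Year 3: $13,608 × 6/36 = $2,268. Book value $9,370.
Year 4: $13,608 × 5/36 = $1,890. Book value $7,480.
Year 5: $13,608 × 4/36 = $1,512. Book value $5,968.
Year 6: $13,608 × 3/36 = $1,134. Book value $4,834.
Year 7: $13,608 × 2/36 = $756. Book value $4,078.

$756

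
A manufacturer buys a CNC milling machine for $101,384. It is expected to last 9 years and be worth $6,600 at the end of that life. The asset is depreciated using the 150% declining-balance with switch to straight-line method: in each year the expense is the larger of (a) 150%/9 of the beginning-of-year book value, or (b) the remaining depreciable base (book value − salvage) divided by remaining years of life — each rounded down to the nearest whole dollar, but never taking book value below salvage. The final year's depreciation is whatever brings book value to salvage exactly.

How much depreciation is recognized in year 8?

$8,459

Depreciable base = $101,384 − $6,600 = $94,784.
Year 1: DB = ⌊$101,384 × 150%/9⌋ = $16,897; SL = ⌊$94,784/9⌋ = $10,531 → take DB $16,897. Book value $84,487.
Year 2: DB = ⌊$84,487 × 150%/9⌋ = $14,081; SL = ⌊$77,887/8⌋ = $9,735 → take DB $14,081. Book value $70,406.
Year 3: DB = ⌊$70,406 × 150%/9⌋ = $11,734; SL = ⌊$63,806/7⌋ = $9,115 → take DB $11,734. Book value $58,672.
Year 4: DB = ⌊$58,672 × 150%/9⌋ = $9,778; SL = ⌊$52,072/6⌋ = $8,678 → take DB $9,778. Book value $48,894.
Year 5: DB = ⌊$48,894 × 150%/9⌋ = $8,149; SL = ⌊$42,294/5⌋ = $8,458 → take SL $8,458. Book value $40,436.
Year 6: DB = ⌊$40,436 × 150%/9⌋ = $6,739; SL = ⌊$33,836/4⌋ = $8,459 → take SL $8,459. Book value $31,977.
Year 7: DB = ⌊$31,977 × 150%/9⌋ = $5,329; SL = ⌊$25,377/3⌋ = $8,459 → take SL $8,459. Book value $23,518.
Year 8: DB = ⌊$23,518 × 150%/9⌋ = $3,919; SL = ⌊$16,918/2⌋ = $8,459 → take SL $8,459. Book value $15,059.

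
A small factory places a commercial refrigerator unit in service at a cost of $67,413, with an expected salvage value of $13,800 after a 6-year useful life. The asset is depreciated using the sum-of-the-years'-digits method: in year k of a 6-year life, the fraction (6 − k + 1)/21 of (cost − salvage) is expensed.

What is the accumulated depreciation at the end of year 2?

$28,083

Depreciable base = $67,413 − $13,800 = $53,613.
Sum of the years' digits = 6+5+4+3+2+1 = 21.
Year 1: $53,613 × 6/21 = $15,318. Book value $52,095.
Year 2: $53,613 × 5/21 = $12,765. Book value $39,330.
Accumulated through year 2 = $67,413 − $39,330 = $28,083.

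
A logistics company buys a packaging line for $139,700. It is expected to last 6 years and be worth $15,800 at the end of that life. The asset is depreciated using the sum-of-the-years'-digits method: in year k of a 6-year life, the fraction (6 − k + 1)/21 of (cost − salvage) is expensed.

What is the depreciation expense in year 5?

$11,800

Depreciable base = $139,700 − $15,800 = $123,900.
Sum of the years' digits = 6+5+4+3+2+1 = 21.
Year 1: $123,900 × 6/21 = $35,400. Book value $104,300.
Year 2: $123,900 × 5/21 = $29,500. Book value $74,800.
Year 3: $123,900 × 4/21 = $23,600. Book value $51,200.
Year 4: $123,900 × 3/21 = $17,700. Book value $33,500.
Year 5: $123,900 × 2/21 = $11,800. Book value $21,700.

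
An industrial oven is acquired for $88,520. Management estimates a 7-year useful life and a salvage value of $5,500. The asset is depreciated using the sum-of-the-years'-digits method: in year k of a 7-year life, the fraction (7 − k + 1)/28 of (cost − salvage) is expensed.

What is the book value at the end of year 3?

$35,150

Depreciable base = $88,520 − $5,500 = $83,020.
Sum of the years' digits = 7+6+5+4+3+2+1 = 28.
Year 1: $83,020 × 7/28 = $20,755. Book value $67,765.
Year 2: $83,020 × 6/28 = $17,790. Book value $49,975.
Year 3: $83,020 × 5/28 = $14,825. Book value $35,150.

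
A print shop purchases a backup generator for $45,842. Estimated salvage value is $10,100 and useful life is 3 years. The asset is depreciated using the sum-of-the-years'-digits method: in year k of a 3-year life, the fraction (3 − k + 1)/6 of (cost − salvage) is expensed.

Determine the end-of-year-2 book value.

$16,057

Depreciable base = $45,842 − $10,100 = $35,742.
Sum of the years' digits = 3+2+1 = 6.
Year 1: $35,742 × 3/6 = $17,871. Book value $27,971.
Year 2: $35,742 × 2/6 = $11,914. Book value $16,057.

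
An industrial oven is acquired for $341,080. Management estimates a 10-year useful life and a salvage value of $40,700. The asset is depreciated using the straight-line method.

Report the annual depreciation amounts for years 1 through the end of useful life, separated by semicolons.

Depreciable base = $341,080 − $40,700 = $300,380.
Annual expense = $300,380 / 10 = $30,038.
End of year 1: book value $311,042.
End of year 2: book value $281,004.
End of year 3: book value $250,966.
End of year 4: book value $220,928.
End of year 5: book value $190,890.
End of year 6: book value $160,852.
End of year 7: book value $130,814.
End of year 8: book value $100,776.
End of year 9: book value $70,738.
End of year 10: book value $40,700.

$30,038; $30,038; $30,038; $30,038; $30,038; $30,038; $30,038; $30,038; $30,038; $30,038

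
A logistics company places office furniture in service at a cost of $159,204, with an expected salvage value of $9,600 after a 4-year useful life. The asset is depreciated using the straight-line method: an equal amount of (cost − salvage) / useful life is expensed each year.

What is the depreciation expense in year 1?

Depreciable base = $159,204 − $9,600 = $149,604.
Annual expense = $149,604 / 4 = $37,401.

$37,401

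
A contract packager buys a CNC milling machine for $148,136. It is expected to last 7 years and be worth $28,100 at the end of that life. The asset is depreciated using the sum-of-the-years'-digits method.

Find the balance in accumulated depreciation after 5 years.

$107,175

Depreciable base = $148,136 − $28,100 = $120,036.
Sum of the years' digits = 7+6+5+4+3+2+1 = 28.
Year 1: $120,036 × 7/28 = $30,009. Book value $118,127.
Year 2: $120,036 × 6/28 = $25,722. Book value $92,405.
Year 3: $120,036 × 5/28 = $21,435. Book value $70,970.
Year 4: $120,036 × 4/28 = $17,148. Book value $53,822.
Year 5: $120,036 × 3/28 = $12,861. Book value $40,961.
Accumulated through year 5 = $148,136 − $40,961 = $107,175.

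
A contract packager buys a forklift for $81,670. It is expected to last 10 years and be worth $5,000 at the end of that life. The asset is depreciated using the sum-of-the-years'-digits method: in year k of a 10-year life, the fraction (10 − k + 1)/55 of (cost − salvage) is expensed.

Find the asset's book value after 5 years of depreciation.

Depreciable base = $81,670 − $5,000 = $76,670.
Sum of the years' digits = 10+9+8+7+6+5+4+3+2+1 = 55.
Year 1: $76,670 × 10/55 = $13,940. Book value $67,730.
Year 2: $76,670 × 9/55 = $12,546. Book value $55,184.
Year 3: $76,670 × 8/55 = $11,152. Book value $44,032.
Year 4: $76,670 × 7/55 = $9,758. Book value $34,274.
Year 5: $76,670 × 6/55 = $8,364. Book value $25,910.

$25,910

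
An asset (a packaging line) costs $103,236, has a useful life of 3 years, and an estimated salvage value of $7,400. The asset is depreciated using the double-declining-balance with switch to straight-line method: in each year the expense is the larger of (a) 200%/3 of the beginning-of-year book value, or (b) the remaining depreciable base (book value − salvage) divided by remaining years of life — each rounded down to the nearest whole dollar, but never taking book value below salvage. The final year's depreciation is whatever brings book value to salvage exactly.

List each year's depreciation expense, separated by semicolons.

$68,824; $22,941; $4,071

Depreciable base = $103,236 − $7,400 = $95,836.
Year 1: DB = ⌊$103,236 × 200%/3⌋ = $68,824; SL = ⌊$95,836/3⌋ = $31,945 → take DB $68,824. Book value $34,412.
Year 2: DB = ⌊$34,412 × 200%/3⌋ = $22,941; SL = ⌊$27,012/2⌋ = $13,506 → take DB $22,941. Book value $11,471.
Year 3 (final): $11,471 − $7,400 = $4,071. Book value $7,400.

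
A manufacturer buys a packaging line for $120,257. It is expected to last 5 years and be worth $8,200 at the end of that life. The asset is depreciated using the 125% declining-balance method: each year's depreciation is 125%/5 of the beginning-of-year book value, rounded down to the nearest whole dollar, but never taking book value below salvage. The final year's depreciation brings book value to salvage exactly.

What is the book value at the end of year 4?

Depreciable base = $120,257 − $8,200 = $112,057.
Year 1: ⌊$120,257 × 125%/5⌋ = $30,064. Book value $90,193.
Year 2: ⌊$90,193 × 125%/5⌋ = $22,548. Book value $67,645.
Year 3: ⌊$67,645 × 125%/5⌋ = $16,911. Book value $50,734.
Year 4: ⌊$50,734 × 125%/5⌋ = $12,683. Book value $38,051.

$38,051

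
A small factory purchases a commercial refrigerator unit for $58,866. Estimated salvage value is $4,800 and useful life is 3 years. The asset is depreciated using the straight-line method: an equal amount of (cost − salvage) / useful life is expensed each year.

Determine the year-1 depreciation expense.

$18,022

Depreciable base = $58,866 − $4,800 = $54,066.
Annual expense = $54,066 / 3 = $18,022.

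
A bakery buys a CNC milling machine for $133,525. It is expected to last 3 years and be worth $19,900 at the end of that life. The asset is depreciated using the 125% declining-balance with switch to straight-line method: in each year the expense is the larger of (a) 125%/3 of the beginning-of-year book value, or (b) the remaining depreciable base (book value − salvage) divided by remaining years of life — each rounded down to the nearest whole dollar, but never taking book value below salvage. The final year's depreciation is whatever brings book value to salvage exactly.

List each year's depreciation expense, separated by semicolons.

$55,635; $32,454; $25,536

Depreciable base = $133,525 − $19,900 = $113,625.
Year 1: DB = ⌊$133,525 × 125%/3⌋ = $55,635; SL = ⌊$113,625/3⌋ = $37,875 → take DB $55,635. Book value $77,890.
Year 2: DB = ⌊$77,890 × 125%/3⌋ = $32,454; SL = ⌊$57,990/2⌋ = $28,995 → take DB $32,454. Book value $45,436.
Year 3 (final): $45,436 − $19,900 = $25,536. Book value $19,900.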